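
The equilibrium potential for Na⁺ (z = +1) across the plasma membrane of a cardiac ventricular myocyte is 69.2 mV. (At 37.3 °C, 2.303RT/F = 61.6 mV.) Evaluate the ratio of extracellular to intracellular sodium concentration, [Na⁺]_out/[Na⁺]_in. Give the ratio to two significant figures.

log₁₀([out]/[in]) = E·z/(61.6) = 69.2 × 1 / 61.6 = 1.1234
[out]/[in] = 10^(1.1234) = 13.29

13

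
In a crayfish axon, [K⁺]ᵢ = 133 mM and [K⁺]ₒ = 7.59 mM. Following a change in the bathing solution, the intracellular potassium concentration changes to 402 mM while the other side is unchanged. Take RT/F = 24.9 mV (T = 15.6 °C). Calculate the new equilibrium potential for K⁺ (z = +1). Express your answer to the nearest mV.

-99 mV

After the shift: [K⁺]_out = 7.59, [K⁺]_in = 402 mM.
E_new = (24.9/1)·ln(7.59/402) = 24.90 · (-3.9696) = -98.84 mV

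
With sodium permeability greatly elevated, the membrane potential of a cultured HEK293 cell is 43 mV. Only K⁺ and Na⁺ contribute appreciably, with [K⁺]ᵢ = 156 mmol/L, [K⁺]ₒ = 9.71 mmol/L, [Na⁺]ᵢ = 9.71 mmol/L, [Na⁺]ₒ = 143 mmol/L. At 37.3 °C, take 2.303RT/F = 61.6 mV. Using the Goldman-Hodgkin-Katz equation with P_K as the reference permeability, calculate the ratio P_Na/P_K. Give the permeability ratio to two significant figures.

Let α = P_Na/P_K. GHK: Vm = 61.6·log₁₀[(Kₒ + α·Naₒ)/(Kᵢ + α·Naᵢ)].
10^(Vm/61.6) = 10^(43.0/61.6) = 4.9894
So 4.9894·(Kᵢ + α·Naᵢ) = Kₒ + α·Naₒ → α = (4.9894·156.0 − 9.71) / (143.0 − 4.9894·9.71)
α = (778.4 − 9.71) / (143.0 − 48.45) = 768.6/94.55 = 8.129

8.1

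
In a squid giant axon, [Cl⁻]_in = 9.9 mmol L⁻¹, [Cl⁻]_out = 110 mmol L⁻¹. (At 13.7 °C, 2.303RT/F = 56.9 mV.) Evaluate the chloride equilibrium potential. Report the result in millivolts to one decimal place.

-59.5 mV

E = (56.9/z) · log₁₀([Cl⁻]_out/[Cl⁻]_in) with z = -1.
For an anion, dividing by z = -1 reverses the sign.
= (56.9/-1) · log₁₀(110/9.9) = -56.90 · log₁₀(11.11)
= -56.90 · (1.0458) = -59.50 mV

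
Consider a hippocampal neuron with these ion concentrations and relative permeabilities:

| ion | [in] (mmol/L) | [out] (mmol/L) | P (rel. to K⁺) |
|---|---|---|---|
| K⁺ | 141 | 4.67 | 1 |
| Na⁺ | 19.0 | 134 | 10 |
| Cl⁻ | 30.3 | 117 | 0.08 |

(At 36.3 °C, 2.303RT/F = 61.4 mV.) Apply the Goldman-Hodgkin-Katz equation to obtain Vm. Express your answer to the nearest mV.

Vm = 61.4 · log₁₀[(Σ P·[cation]ₒ + Σ P·[anion]ᵢ) / (Σ P·[cation]ᵢ + Σ P·[anion]ₒ)]
Numerator = 1×4.67 + 10×134 + 0.08×30.3 = 1347
Denominator = 1×141 + 10×19.0 + 0.08×117 = 340.4
Vm = 61.4 · log₁₀(3.9579) = 61.4 × (0.5975) = 36.68 mV

37 mV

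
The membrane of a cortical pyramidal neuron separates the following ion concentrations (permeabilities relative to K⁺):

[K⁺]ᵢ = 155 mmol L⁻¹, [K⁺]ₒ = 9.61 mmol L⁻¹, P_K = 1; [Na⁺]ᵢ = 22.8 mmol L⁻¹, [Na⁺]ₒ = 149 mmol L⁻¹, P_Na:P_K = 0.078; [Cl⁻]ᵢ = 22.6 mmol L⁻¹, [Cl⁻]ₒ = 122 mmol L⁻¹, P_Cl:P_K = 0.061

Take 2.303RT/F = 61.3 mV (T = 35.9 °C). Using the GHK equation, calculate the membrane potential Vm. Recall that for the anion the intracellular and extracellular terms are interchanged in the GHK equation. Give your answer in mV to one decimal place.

Vm = 61.3 · log₁₀[(Σ P·[cation]ₒ + Σ P·[anion]ᵢ) / (Σ P·[cation]ᵢ + Σ P·[anion]ₒ)]
Numerator = 1×9.61 + 0.078×149 + 0.061×22.6 = 22.61
Denominator = 1×155 + 0.078×22.8 + 0.061×122 = 164.2
Vm = 61.3 · log₁₀(0.13768) = 61.3 × (-0.8611) = -52.79 mV

-52.8 mV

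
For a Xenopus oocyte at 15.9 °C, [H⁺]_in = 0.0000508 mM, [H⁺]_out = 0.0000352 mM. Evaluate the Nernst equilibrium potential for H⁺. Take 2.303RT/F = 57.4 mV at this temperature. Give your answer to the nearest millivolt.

-9 mV

E = (57.4/z) · log₁₀([H⁺]_out/[H⁺]_in) with z = +1.
= (57.4/1) · log₁₀(0.0000352/0.0000508) = 57.40 · log₁₀(0.6929)
= 57.40 · (-0.1593) = -9.15 mV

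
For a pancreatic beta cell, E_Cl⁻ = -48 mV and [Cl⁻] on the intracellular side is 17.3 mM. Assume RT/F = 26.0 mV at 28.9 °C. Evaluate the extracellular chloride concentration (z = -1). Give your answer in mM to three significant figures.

Nernst: E = (26.0/-1) · ln([out]/[in]), so ln([out]/[in]) = -48.0 × -1 / 26.0 = 1.8462.
[out]/[in] = e^(1.8462) = 6.335.
[out] = 6.335 × 17.3 = 109.6 mM.

110 mM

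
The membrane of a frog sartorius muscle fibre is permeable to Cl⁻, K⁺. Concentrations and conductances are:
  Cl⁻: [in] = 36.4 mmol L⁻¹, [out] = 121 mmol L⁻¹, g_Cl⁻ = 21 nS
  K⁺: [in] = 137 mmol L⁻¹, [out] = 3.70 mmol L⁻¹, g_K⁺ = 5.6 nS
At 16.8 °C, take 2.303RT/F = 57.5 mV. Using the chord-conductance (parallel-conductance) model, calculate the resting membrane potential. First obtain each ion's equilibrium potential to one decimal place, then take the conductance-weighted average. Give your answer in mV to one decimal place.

E_Cl⁻ = (57.5/-1)·log₁₀(121/36.4) = -30.0 mV
E_K⁺ = (57.5/1)·log₁₀(3.70/137) = -90.2 mV
Vm = (Σ gᵢEᵢ)/(Σ gᵢ) = (21·-30.0 + 5.6·-90.2) / (21 + 5.6)
= -1135.12 / 26.6 = -42.67 mV

-42.7 mV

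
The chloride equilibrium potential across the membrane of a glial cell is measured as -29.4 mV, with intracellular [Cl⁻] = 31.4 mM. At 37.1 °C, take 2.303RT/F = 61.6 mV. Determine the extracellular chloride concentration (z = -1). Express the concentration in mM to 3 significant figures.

Nernst: E = (61.6/-1) · log₁₀([out]/[in]), so log₁₀([out]/[in]) = -29.4 × -1 / 61.6 = 0.4773.
[out]/[in] = 10^(0.4773) = 3.001.
[out] = 3.001 × 31.4 = 94.23 mM.

94.2 mM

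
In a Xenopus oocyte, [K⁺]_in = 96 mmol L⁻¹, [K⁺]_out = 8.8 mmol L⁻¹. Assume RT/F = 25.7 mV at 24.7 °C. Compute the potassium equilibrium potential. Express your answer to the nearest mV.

E = (25.7/z) · ln([K⁺]_out/[K⁺]_in) with z = +1.
= (25.7/1) · ln(8.8/96) = 25.70 · ln(0.09167)
= 25.70 · (-2.3896) = -61.41 mV

-61 mV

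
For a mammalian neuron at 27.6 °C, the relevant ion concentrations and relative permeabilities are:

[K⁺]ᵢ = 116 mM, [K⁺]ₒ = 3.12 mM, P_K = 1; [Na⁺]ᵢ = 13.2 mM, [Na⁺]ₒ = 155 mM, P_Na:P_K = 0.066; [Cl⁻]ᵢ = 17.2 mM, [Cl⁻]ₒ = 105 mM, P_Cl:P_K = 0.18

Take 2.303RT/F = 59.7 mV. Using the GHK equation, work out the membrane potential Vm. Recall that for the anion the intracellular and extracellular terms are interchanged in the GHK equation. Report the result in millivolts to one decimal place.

-54.7 mV

Vm = 59.7 · log₁₀[(Σ P·[cation]ₒ + Σ P·[anion]ᵢ) / (Σ P·[cation]ᵢ + Σ P·[anion]ₒ)]
Numerator = 1×3.12 + 0.066×155 + 0.18×17.2 = 16.45
Denominator = 1×116 + 0.066×13.2 + 0.18×105 = 135.8
Vm = 59.7 · log₁₀(0.12113) = 59.7 × (-0.9167) = -54.73 mV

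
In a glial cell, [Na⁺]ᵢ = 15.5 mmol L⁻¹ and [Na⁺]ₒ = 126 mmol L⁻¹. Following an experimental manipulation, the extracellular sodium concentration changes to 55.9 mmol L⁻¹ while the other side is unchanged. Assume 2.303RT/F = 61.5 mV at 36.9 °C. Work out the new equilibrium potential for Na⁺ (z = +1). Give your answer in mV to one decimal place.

After the shift: [Na⁺]_out = 55.9, [Na⁺]_in = 15.5 mmol L⁻¹.
E_new = (61.5/1)·log₁₀(55.9/15.5) = 61.50 · (0.5571) = 34.26 mV

34.3 mV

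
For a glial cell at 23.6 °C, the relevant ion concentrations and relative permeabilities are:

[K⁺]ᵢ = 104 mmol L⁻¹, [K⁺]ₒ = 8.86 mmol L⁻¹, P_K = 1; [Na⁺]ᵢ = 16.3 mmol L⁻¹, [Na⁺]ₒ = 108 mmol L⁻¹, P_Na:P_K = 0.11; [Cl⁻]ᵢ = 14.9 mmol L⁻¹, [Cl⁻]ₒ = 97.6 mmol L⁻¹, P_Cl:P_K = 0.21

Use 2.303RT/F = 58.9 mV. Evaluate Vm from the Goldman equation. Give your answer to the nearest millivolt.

Vm = 58.9 · log₁₀[(Σ P·[cation]ₒ + Σ P·[anion]ᵢ) / (Σ P·[cation]ᵢ + Σ P·[anion]ₒ)]
Numerator = 1×8.86 + 0.11×108 + 0.21×14.9 = 23.87
Denominator = 1×104 + 0.11×16.3 + 0.21×97.6 = 126.3
Vm = 58.9 · log₁₀(0.189) = 58.9 × (-0.7235) = -42.62 mV

-43 mV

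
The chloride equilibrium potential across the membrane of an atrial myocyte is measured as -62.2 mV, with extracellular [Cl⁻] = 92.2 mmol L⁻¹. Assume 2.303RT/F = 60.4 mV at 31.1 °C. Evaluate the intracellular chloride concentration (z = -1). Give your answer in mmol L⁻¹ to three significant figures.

Nernst: E = (60.4/-1) · log₁₀([out]/[in]), so log₁₀([out]/[in]) = -62.2 × -1 / 60.4 = 1.0298.
[out]/[in] = 10^(1.0298) = 10.71.
[in] = 92.2 / 10.71 = 8.609 mmol L⁻¹.

8.61 mmol L⁻¹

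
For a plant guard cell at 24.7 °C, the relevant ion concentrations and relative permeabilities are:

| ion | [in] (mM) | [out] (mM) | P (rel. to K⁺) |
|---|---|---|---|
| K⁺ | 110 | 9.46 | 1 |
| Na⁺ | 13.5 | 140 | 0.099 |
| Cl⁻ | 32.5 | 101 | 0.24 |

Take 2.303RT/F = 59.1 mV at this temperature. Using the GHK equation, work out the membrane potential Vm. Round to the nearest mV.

Vm = 59.1 · log₁₀[(Σ P·[cation]ₒ + Σ P·[anion]ᵢ) / (Σ P·[cation]ᵢ + Σ P·[anion]ₒ)]
Numerator = 1×9.46 + 0.099×140 + 0.24×32.5 = 31.12
Denominator = 1×110 + 0.099×13.5 + 0.24×101 = 135.6
Vm = 59.1 · log₁₀(0.22954) = 59.1 × (-0.6391) = -37.77 mV

-38 mV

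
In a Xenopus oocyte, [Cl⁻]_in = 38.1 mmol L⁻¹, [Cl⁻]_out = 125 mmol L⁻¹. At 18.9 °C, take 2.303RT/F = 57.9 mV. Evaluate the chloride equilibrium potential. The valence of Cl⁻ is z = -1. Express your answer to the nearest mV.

E = (57.9/z) · log₁₀([Cl⁻]_out/[Cl⁻]_in) with z = -1.
For an anion, dividing by z = -1 reverses the sign.
= (57.9/-1) · log₁₀(125/38.1) = -57.90 · log₁₀(3.281)
= -57.90 · (0.5160) = -29.88 mV

-30 mV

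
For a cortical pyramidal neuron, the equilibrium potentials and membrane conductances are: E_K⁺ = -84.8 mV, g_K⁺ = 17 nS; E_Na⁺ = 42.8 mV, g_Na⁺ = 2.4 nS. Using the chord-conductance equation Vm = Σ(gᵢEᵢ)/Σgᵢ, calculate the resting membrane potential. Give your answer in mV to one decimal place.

Σ gᵢEᵢ = 17·(-84.8) + 2.4·(42.8) = -1338.88
Σ gᵢ = 17 + 2.4 = 19.4
Vm = -1338.88 / 19.4 = -69.01 mV

-69.0 mV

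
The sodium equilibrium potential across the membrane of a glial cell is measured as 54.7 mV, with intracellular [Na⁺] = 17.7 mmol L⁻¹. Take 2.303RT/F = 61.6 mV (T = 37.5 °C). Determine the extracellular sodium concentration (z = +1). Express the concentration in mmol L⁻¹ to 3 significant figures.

137 mmol L⁻¹

Nernst: E = (61.6/1) · log₁₀([out]/[in]), so log₁₀([out]/[in]) = 54.7 × 1 / 61.6 = 0.8880.
[out]/[in] = 10^(0.8880) = 7.727.
[out] = 7.727 × 17.7 = 136.8 mmol L⁻¹.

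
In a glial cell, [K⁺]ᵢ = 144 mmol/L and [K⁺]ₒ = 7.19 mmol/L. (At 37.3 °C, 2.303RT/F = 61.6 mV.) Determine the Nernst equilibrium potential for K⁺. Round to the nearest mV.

E = (61.6/z) · log₁₀([K⁺]_out/[K⁺]_in) with z = +1.
= (61.6/1) · log₁₀(7.19/144) = 61.60 · log₁₀(0.04993)
= 61.60 · (-1.3016) = -80.18 mV

-80 mV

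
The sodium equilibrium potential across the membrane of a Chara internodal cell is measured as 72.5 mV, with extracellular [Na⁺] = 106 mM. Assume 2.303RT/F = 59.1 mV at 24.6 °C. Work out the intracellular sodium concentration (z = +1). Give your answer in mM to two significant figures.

Nernst: E = (59.1/1) · log₁₀([out]/[in]), so log₁₀([out]/[in]) = 72.5 × 1 / 59.1 = 1.2267.
[out]/[in] = 10^(1.2267) = 16.86.
[in] = 106 / 16.86 = 6.289 mM.

6.3 mM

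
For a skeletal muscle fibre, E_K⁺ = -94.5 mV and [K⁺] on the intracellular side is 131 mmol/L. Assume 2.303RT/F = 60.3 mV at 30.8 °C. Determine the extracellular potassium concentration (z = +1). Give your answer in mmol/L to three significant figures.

3.55 mmol/L

Nernst: E = (60.3/1) · log₁₀([out]/[in]), so log₁₀([out]/[in]) = -94.5 × 1 / 60.3 = -1.5672.
[out]/[in] = 10^(-1.5672) = 0.02709.
[out] = 0.02709 × 131 = 3.549 mmol/L.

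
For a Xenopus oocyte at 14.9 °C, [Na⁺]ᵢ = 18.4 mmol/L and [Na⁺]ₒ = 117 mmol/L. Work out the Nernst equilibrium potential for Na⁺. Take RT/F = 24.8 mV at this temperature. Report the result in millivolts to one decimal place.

45.9 mV

E = (24.8/z) · ln([Na⁺]_out/[Na⁺]_in) with z = +1.
= (24.8/1) · ln(117/18.4) = 24.80 · ln(6.359)
= 24.80 · (1.8498) = 45.88 mV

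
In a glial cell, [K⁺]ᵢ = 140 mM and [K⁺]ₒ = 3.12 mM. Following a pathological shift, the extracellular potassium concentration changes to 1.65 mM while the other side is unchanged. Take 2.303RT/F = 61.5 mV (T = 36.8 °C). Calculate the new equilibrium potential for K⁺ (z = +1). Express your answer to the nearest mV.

-119 mV

After the shift: [K⁺]_out = 1.65, [K⁺]_in = 140 mM.
E_new = (61.5/1)·log₁₀(1.65/140) = 61.50 · (-1.9286) = -118.61 mV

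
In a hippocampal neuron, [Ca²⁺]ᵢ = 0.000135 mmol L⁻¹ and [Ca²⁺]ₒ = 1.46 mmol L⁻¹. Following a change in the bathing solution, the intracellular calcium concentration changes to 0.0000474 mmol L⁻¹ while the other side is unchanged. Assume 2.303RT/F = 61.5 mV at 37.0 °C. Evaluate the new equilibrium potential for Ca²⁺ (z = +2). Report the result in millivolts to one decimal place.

After the shift: [Ca²⁺]_out = 1.46, [Ca²⁺]_in = 0.0000474 mmol L⁻¹.
E_new = (61.5/2)·log₁₀(1.46/0.0000474) = 30.75 · (4.4886) = 138.02 mV

138.0 mV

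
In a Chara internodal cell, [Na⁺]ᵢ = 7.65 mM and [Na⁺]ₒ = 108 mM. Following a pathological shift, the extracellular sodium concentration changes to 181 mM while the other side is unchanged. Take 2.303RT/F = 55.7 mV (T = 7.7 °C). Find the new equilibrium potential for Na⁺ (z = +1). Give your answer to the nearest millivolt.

77 mV

After the shift: [Na⁺]_out = 181, [Na⁺]_in = 7.65 mM.
E_new = (55.7/1)·log₁₀(181/7.65) = 55.70 · (1.3740) = 76.53 mV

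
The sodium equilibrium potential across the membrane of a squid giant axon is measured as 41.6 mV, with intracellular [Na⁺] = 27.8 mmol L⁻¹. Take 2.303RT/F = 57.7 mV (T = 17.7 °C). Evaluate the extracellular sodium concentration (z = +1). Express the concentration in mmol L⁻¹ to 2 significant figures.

150 mmol L⁻¹

Nernst: E = (57.7/1) · log₁₀([out]/[in]), so log₁₀([out]/[in]) = 41.6 × 1 / 57.7 = 0.7210.
[out]/[in] = 10^(0.7210) = 5.26.
[out] = 5.26 × 27.8 = 146.2 mmol L⁻¹.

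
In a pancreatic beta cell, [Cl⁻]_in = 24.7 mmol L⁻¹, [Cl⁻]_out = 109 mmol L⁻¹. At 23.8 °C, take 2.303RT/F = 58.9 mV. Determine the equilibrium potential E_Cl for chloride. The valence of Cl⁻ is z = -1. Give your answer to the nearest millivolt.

-38 mV

E = (58.9/z) · log₁₀([Cl⁻]_out/[Cl⁻]_in) with z = -1.
For an anion, dividing by z = -1 reverses the sign.
= (58.9/-1) · log₁₀(109/24.7) = -58.90 · log₁₀(4.413)
= -58.90 · (0.6447) = -37.97 mV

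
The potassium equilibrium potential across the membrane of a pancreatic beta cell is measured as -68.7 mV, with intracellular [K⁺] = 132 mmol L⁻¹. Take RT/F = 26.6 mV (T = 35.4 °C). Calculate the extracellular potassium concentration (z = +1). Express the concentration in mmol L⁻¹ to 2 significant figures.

Nernst: E = (26.6/1) · ln([out]/[in]), so ln([out]/[in]) = -68.7 × 1 / 26.6 = -2.5827.
[out]/[in] = e^(-2.5827) = 0.07557.
[out] = 0.07557 × 132 = 9.975 mmol L⁻¹.

10 mmol L⁻¹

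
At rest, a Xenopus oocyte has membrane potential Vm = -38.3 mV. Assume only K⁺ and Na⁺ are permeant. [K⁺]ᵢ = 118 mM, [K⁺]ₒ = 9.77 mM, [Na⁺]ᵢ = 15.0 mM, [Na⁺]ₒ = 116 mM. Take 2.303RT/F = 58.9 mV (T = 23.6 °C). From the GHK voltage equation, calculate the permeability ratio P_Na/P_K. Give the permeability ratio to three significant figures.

Let α = P_Na/P_K. GHK: Vm = 58.9·log₁₀[(Kₒ + α·Naₒ)/(Kᵢ + α·Naᵢ)].
10^(Vm/58.9) = 10^(-38.3/58.9) = 0.22374
So 0.22374·(Kᵢ + α·Naᵢ) = Kₒ + α·Naₒ → α = (0.22374·118.0 − 9.77) / (116.0 − 0.22374·15.0)
α = (26.4 − 9.77) / (116.0 − 3.356) = 16.63/112.6 = 0.1476

0.148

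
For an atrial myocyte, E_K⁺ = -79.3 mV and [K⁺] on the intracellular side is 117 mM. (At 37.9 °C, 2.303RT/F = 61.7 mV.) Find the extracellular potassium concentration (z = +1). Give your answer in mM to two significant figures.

Nernst: E = (61.7/1) · log₁₀([out]/[in]), so log₁₀([out]/[in]) = -79.3 × 1 / 61.7 = -1.2853.
[out]/[in] = 10^(-1.2853) = 0.05185.
[out] = 0.05185 × 117 = 6.066 mM.

6.1 mM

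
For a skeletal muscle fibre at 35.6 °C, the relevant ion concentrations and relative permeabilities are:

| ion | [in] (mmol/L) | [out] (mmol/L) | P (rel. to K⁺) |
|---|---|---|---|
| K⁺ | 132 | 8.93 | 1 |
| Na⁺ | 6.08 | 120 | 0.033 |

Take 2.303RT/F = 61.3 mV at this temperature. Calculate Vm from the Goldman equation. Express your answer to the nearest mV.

-62 mV

Vm = 61.3 · log₁₀[(Σ P·[cation]ₒ + Σ P·[anion]ᵢ) / (Σ P·[cation]ᵢ + Σ P·[anion]ₒ)]
Numerator = 1×8.93 + 0.033×120 = 12.89
Denominator = 1×132 + 0.033×6.08 = 132.2
Vm = 61.3 · log₁₀(0.097503) = 61.3 × (-1.0110) = -61.97 mV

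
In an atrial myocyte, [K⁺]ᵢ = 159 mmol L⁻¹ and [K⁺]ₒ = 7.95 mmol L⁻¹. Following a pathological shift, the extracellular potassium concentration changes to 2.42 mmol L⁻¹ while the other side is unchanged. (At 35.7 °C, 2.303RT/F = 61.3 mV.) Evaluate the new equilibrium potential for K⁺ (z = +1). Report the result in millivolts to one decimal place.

-111.4 mV

After the shift: [K⁺]_out = 2.42, [K⁺]_in = 159 mmol L⁻¹.
E_new = (61.3/1)·log₁₀(2.42/159) = 61.30 · (-1.8176) = -111.42 mV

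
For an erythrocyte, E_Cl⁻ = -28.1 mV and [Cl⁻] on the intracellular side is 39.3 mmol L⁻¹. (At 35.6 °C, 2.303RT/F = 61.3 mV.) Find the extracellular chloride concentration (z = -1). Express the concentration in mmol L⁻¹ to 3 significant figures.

Nernst: E = (61.3/-1) · log₁₀([out]/[in]), so log₁₀([out]/[in]) = -28.1 × -1 / 61.3 = 0.4584.
[out]/[in] = 10^(0.4584) = 2.873.
[out] = 2.873 × 39.3 = 112.9 mmol L⁻¹.

113 mmol L⁻¹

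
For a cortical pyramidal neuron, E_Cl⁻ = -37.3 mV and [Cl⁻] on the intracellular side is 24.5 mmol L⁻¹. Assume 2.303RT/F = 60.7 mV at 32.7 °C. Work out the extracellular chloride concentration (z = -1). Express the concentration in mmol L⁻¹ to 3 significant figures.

101 mmol L⁻¹

Nernst: E = (60.7/-1) · log₁₀([out]/[in]), so log₁₀([out]/[in]) = -37.3 × -1 / 60.7 = 0.6145.
[out]/[in] = 10^(0.6145) = 4.116.
[out] = 4.116 × 24.5 = 100.8 mmol L⁻¹.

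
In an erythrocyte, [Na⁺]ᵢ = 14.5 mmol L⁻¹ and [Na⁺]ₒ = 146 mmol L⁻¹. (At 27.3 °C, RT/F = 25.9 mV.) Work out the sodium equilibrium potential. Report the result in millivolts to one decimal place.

59.8 mV

E = (25.9/z) · ln([Na⁺]_out/[Na⁺]_in) with z = +1.
= (25.9/1) · ln(146/14.5) = 25.90 · ln(10.07)
= 25.90 · (2.3095) = 59.81 mV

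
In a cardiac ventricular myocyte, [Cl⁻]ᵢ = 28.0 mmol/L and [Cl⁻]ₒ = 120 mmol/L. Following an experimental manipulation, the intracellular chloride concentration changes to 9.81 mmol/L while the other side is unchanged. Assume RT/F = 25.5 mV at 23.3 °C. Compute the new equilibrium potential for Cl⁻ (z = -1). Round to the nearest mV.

-64 mV

After the shift: [Cl⁻]_out = 120, [Cl⁻]_in = 9.81 mmol/L.
E_new = (25.5/-1)·ln(120/9.81) = -25.50 · (2.5041) = -63.85 mV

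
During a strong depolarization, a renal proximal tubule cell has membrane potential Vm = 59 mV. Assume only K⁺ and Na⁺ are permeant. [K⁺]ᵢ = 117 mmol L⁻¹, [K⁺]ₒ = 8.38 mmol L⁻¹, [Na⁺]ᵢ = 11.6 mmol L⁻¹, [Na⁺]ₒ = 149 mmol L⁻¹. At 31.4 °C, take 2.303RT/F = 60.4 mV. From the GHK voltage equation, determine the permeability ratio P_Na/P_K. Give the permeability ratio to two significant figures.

Let α = P_Na/P_K. GHK: Vm = 60.4·log₁₀[(Kₒ + α·Naₒ)/(Kᵢ + α·Naᵢ)].
10^(Vm/60.4) = 10^(59.0/60.4) = 9.4803
So 9.4803·(Kᵢ + α·Naᵢ) = Kₒ + α·Naₒ → α = (9.4803·117.0 − 8.38) / (149.0 − 9.4803·11.6)
α = (1109 − 8.38) / (149.0 − 110) = 1101/39.03 = 28.21

28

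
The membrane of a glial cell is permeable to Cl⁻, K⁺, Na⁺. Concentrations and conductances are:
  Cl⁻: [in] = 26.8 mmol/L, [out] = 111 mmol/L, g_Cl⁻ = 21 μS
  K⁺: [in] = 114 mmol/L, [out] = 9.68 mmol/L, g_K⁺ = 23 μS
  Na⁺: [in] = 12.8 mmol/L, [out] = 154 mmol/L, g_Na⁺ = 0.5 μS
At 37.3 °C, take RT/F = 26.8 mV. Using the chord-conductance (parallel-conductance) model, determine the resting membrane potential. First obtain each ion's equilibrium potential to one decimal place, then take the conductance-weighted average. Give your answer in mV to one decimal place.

E_Cl⁻ = (26.8/-1)·ln(111/26.8) = -38.1 mV
E_K⁺ = (26.8/1)·ln(9.68/114) = -66.1 mV
E_Na⁺ = (26.8/1)·ln(154/12.8) = 66.7 mV
Vm = (Σ gᵢEᵢ)/(Σ gᵢ) = (21·-38.1 + 23·-66.1 + 0.5·66.7) / (21 + 23 + 0.5)
= -2287.05 / 44.5 = -51.39 mV

-51.4 mV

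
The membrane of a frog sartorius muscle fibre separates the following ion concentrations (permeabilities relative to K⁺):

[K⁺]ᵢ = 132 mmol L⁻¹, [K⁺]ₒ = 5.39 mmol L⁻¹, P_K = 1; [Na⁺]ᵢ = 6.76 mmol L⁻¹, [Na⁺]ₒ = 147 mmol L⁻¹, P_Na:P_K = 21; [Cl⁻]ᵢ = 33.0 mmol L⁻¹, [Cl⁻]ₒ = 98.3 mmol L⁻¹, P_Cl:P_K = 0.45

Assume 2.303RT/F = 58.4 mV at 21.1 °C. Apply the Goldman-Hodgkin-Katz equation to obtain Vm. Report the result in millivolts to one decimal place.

Vm = 58.4 · log₁₀[(Σ P·[cation]ₒ + Σ P·[anion]ᵢ) / (Σ P·[cation]ᵢ + Σ P·[anion]ₒ)]
Numerator = 1×5.39 + 21×147 + 0.45×33.0 = 3107
Denominator = 1×132 + 21×6.76 + 0.45×98.3 = 318.2
Vm = 58.4 · log₁₀(9.7652) = 58.4 × (0.9897) = 57.80 mV

57.8 mV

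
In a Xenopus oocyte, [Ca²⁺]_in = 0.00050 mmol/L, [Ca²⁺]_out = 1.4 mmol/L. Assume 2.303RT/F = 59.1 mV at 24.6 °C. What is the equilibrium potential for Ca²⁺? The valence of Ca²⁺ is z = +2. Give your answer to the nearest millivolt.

102 mV

E = (59.1/z) · log₁₀([Ca²⁺]_out/[Ca²⁺]_in) with z = +2.
= (59.1/2) · log₁₀(1.4/0.00050) = 29.55 · log₁₀(2800)
= 29.55 · (3.4472) = 101.86 mV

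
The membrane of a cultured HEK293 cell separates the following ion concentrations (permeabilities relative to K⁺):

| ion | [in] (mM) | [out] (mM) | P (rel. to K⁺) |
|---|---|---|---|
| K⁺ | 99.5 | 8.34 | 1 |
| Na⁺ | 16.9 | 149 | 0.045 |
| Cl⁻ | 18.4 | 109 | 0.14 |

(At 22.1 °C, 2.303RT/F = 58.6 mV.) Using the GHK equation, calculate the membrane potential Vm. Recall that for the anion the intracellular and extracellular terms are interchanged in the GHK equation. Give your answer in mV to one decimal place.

Vm = 58.6 · log₁₀[(Σ P·[cation]ₒ + Σ P·[anion]ᵢ) / (Σ P·[cation]ᵢ + Σ P·[anion]ₒ)]
Numerator = 1×8.34 + 0.045×149 + 0.14×18.4 = 17.62
Denominator = 1×99.5 + 0.045×16.9 + 0.14×109 = 115.5
Vm = 58.6 · log₁₀(0.15254) = 58.6 × (-0.8166) = -47.85 mV

-47.9 mV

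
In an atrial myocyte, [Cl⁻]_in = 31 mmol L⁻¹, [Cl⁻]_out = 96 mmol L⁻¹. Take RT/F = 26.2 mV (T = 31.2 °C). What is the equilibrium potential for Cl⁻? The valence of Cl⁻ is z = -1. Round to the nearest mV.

-30 mV

E = (26.2/z) · ln([Cl⁻]_out/[Cl⁻]_in) with z = -1.
For an anion, dividing by z = -1 reverses the sign.
= (26.2/-1) · ln(96/31) = -26.20 · ln(3.097)
= -26.20 · (1.1304) = -29.62 mV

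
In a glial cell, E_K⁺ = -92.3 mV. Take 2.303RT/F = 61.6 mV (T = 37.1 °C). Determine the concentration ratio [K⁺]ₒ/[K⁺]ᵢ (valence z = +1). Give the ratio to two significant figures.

log₁₀([out]/[in]) = E·z/(61.6) = -92.3 × 1 / 61.6 = -1.4984
[out]/[in] = 10^(-1.4984) = 0.03174

0.032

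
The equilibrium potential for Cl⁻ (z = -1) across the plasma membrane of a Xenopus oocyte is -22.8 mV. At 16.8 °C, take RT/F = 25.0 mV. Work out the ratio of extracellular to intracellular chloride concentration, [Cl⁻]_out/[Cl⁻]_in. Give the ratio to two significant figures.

2.5

ln([out]/[in]) = E·z/(25.0) = -22.8 × -1 / 25.0 = 0.9120
[out]/[in] = e^(0.9120) = 2.489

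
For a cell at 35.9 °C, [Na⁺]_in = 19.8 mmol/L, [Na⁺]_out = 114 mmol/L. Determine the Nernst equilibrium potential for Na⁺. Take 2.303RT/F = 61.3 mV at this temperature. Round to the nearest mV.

47 mV

E = (61.3/z) · log₁₀([Na⁺]_out/[Na⁺]_in) with z = +1.
= (61.3/1) · log₁₀(114/19.8) = 61.30 · log₁₀(5.758)
= 61.30 · (0.7602) = 46.60 mV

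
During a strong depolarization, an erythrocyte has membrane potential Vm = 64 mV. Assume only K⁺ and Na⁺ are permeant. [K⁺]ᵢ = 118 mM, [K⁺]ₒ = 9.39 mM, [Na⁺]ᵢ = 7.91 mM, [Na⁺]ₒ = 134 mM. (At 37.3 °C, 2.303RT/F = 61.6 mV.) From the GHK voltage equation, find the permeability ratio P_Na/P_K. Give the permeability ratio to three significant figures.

Let α = P_Na/P_K. GHK: Vm = 61.6·log₁₀[(Kₒ + α·Naₒ)/(Kᵢ + α·Naᵢ)].
10^(Vm/61.6) = 10^(64.0/61.6) = 10.939
So 10.939·(Kᵢ + α·Naᵢ) = Kₒ + α·Naₒ → α = (10.939·118.0 − 9.39) / (134.0 − 10.939·7.91)
α = (1291 − 9.39) / (134.0 − 86.52) = 1281/47.48 = 26.99

27.0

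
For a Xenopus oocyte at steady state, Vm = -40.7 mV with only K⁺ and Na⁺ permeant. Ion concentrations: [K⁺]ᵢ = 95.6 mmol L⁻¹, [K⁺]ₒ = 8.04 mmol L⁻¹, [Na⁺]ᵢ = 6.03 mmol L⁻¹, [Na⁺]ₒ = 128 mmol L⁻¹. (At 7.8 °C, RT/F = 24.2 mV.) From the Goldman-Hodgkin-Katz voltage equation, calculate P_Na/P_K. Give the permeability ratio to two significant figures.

0.077

Let α = P_Na/P_K. GHK: Vm = 24.2·ln[(Kₒ + α·Naₒ)/(Kᵢ + α·Naᵢ)].
e^(Vm/24.2) = e^(-40.7/24.2) = 0.18604
So 0.18604·(Kᵢ + α·Naᵢ) = Kₒ + α·Naₒ → α = (0.18604·95.6 − 8.04) / (128.0 − 0.18604·6.03)
α = (17.78 − 8.04) / (128.0 − 1.122) = 9.745/126.9 = 0.07681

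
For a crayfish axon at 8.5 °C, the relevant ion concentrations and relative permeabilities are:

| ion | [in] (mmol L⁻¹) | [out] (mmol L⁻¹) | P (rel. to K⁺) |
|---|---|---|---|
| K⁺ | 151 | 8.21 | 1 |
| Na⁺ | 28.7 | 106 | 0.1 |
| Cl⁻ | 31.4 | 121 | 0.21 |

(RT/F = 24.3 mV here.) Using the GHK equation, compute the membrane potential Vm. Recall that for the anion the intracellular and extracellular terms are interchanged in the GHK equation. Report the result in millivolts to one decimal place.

-47.5 mV

Vm = 24.3 · ln[(Σ P·[cation]ₒ + Σ P·[anion]ᵢ) / (Σ P·[cation]ᵢ + Σ P·[anion]ₒ)]
Numerator = 1×8.21 + 0.1×106 + 0.21×31.4 = 25.4
Denominator = 1×151 + 0.1×28.7 + 0.21×121 = 179.3
Vm = 24.3 · ln(0.1417) = 24.3 × (-1.9540) = -47.48 mV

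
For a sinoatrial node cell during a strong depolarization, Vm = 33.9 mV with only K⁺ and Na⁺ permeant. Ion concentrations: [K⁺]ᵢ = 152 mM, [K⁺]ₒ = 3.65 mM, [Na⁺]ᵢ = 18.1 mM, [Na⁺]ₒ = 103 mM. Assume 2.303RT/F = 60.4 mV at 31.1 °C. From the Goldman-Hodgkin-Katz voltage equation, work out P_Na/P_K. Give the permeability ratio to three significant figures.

Let α = P_Na/P_K. GHK: Vm = 60.4·log₁₀[(Kₒ + α·Naₒ)/(Kᵢ + α·Naᵢ)].
10^(Vm/60.4) = 10^(33.9/60.4) = 3.6413
So 3.6413·(Kᵢ + α·Naᵢ) = Kₒ + α·Naₒ → α = (3.6413·152.0 − 3.65) / (103.0 − 3.6413·18.1)
α = (553.5 − 3.65) / (103.0 − 65.91) = 549.8/37.09 = 14.82

14.8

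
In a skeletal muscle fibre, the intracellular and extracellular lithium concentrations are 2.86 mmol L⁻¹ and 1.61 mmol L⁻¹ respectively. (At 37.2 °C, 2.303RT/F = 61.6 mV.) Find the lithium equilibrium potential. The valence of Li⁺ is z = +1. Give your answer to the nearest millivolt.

-15 mV

E = (61.6/z) · log₁₀([Li⁺]_out/[Li⁺]_in) with z = +1.
= (61.6/1) · log₁₀(1.61/2.86) = 61.60 · log₁₀(0.5629)
= 61.60 · (-0.2495) = -15.37 mV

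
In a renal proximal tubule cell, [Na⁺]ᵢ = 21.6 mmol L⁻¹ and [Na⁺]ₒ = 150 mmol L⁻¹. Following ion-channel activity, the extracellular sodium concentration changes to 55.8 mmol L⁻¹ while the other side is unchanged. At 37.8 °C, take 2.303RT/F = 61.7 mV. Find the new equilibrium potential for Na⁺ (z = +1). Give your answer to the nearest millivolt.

After the shift: [Na⁺]_out = 55.8, [Na⁺]_in = 21.6 mmol L⁻¹.
E_new = (61.7/1)·log₁₀(55.8/21.6) = 61.70 · (0.4122) = 25.43 mV

25 mV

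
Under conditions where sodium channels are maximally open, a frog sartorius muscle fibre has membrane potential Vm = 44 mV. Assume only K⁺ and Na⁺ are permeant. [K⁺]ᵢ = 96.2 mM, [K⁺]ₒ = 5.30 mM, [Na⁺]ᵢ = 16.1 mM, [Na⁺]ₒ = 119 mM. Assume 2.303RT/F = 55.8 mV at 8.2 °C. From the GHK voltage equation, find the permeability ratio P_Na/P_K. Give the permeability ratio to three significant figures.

29.2

Let α = P_Na/P_K. GHK: Vm = 55.8·log₁₀[(Kₒ + α·Naₒ)/(Kᵢ + α·Naᵢ)].
10^(Vm/55.8) = 10^(44.0/55.8) = 6.1451
So 6.1451·(Kᵢ + α·Naᵢ) = Kₒ + α·Naₒ → α = (6.1451·96.2 − 5.3) / (119.0 − 6.1451·16.1)
α = (591.2 − 5.3) / (119.0 − 98.94) = 585.9/20.06 = 29.2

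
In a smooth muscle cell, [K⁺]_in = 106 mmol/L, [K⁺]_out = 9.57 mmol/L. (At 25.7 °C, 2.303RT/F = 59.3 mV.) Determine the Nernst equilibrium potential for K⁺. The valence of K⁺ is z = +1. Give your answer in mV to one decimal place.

-61.9 mV

E = (59.3/z) · log₁₀([K⁺]_out/[K⁺]_in) with z = +1.
= (59.3/1) · log₁₀(9.57/106) = 59.30 · log₁₀(0.09028)
= 59.30 · (-1.0444) = -61.93 mV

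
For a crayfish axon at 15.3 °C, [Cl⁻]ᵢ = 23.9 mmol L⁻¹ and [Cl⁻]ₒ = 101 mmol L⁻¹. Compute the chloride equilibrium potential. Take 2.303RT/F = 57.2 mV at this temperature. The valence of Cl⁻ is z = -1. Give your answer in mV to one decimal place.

-35.8 mV

E = (57.2/z) · log₁₀([Cl⁻]_out/[Cl⁻]_in) with z = -1.
For an anion, dividing by z = -1 reverses the sign.
= (57.2/-1) · log₁₀(101/23.9) = -57.20 · log₁₀(4.226)
= -57.20 · (0.6259) = -35.80 mV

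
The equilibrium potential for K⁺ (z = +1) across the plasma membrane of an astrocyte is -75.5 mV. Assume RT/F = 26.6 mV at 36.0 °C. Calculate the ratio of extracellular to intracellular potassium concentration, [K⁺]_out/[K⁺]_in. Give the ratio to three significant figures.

ln([out]/[in]) = E·z/(26.6) = -75.5 × 1 / 26.6 = -2.8383
[out]/[in] = e^(-2.8383) = 0.05852

0.0585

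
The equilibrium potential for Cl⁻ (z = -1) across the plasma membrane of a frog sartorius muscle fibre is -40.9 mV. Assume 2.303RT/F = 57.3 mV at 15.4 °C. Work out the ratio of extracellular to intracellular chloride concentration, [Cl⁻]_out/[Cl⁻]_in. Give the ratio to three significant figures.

5.17

log₁₀([out]/[in]) = E·z/(57.3) = -40.9 × -1 / 57.3 = 0.7138
[out]/[in] = 10^(0.7138) = 5.174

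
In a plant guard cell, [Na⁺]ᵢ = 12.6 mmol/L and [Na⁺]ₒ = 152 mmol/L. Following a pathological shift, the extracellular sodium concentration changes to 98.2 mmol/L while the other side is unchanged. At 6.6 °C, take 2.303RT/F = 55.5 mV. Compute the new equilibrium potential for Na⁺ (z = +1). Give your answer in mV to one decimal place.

49.5 mV

After the shift: [Na⁺]_out = 98.2, [Na⁺]_in = 12.6 mmol/L.
E_new = (55.5/1)·log₁₀(98.2/12.6) = 55.50 · (0.8917) = 49.49 mV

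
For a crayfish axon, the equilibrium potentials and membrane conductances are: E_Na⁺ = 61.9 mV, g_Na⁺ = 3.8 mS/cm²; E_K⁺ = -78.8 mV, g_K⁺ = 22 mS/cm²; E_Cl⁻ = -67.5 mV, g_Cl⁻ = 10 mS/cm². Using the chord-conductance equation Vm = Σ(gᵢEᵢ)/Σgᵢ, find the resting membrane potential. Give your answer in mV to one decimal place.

-60.7 mV

Σ gᵢEᵢ = 3.8·(61.9) + 22·(-78.8) + 10·(-67.5) = -2173.38
Σ gᵢ = 3.8 + 22 + 10 = 35.8
Vm = -2173.38 / 35.8 = -60.71 mV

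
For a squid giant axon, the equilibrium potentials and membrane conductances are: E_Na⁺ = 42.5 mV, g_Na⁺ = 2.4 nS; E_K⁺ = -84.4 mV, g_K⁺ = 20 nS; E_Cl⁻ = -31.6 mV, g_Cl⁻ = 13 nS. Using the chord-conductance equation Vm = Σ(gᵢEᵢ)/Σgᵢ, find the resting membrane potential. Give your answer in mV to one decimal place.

Σ gᵢEᵢ = 2.4·(42.5) + 20·(-84.4) + 13·(-31.6) = -1996.80
Σ gᵢ = 2.4 + 20 + 13 = 35.4
Vm = -1996.80 / 35.4 = -56.41 mV

-56.4 mV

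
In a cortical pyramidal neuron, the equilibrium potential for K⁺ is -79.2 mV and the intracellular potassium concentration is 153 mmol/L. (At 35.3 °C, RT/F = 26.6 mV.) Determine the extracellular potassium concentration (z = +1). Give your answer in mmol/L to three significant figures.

Nernst: E = (26.6/1) · ln([out]/[in]), so ln([out]/[in]) = -79.2 × 1 / 26.6 = -2.9774.
[out]/[in] = e^(-2.9774) = 0.05092.
[out] = 0.05092 × 153 = 7.791 mmol/L.

7.79 mmol/L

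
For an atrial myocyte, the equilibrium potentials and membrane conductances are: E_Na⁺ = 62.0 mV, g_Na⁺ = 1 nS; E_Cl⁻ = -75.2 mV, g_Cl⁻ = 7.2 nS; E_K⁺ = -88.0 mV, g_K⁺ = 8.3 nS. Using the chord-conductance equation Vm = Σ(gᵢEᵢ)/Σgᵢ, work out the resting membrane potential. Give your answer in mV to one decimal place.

-73.3 mV

Σ gᵢEᵢ = 1·(62.0) + 7.2·(-75.2) + 8.3·(-88.0) = -1209.84
Σ gᵢ = 1 + 7.2 + 8.3 = 16.5
Vm = -1209.84 / 16.5 = -73.32 mV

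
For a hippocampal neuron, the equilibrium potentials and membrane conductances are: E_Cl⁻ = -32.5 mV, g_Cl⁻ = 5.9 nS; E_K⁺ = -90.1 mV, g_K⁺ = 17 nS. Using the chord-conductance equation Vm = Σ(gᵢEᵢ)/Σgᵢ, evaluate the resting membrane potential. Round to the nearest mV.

-75 mV

Σ gᵢEᵢ = 5.9·(-32.5) + 17·(-90.1) = -1723.45
Σ gᵢ = 5.9 + 17 = 22.9
Vm = -1723.45 / 22.9 = -75.26 mV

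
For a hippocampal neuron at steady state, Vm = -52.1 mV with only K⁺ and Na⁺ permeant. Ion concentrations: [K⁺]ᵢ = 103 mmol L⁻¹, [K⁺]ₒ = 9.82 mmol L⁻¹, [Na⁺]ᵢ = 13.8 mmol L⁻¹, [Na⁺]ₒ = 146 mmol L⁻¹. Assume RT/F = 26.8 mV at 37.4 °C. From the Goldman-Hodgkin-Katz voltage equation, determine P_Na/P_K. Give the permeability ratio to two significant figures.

0.034

Let α = P_Na/P_K. GHK: Vm = 26.8·ln[(Kₒ + α·Naₒ)/(Kᵢ + α·Naᵢ)].
e^(Vm/26.8) = e^(-52.1/26.8) = 0.14313
So 0.14313·(Kᵢ + α·Naᵢ) = Kₒ + α·Naₒ → α = (0.14313·103.0 − 9.82) / (146.0 − 0.14313·13.8)
α = (14.74 − 9.82) / (146.0 − 1.975) = 4.922/144 = 0.03417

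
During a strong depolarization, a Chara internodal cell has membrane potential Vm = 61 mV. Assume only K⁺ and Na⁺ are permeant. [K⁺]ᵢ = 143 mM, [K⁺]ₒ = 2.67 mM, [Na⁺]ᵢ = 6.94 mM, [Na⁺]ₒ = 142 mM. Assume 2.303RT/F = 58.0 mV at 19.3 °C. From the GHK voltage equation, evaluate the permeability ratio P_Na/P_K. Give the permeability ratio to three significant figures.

Let α = P_Na/P_K. GHK: Vm = 58.0·log₁₀[(Kₒ + α·Naₒ)/(Kᵢ + α·Naᵢ)].
10^(Vm/58.0) = 10^(61.0/58.0) = 11.265
So 11.265·(Kᵢ + α·Naᵢ) = Kₒ + α·Naₒ → α = (11.265·143.0 − 2.67) / (142.0 − 11.265·6.94)
α = (1611 − 2.67) / (142.0 − 78.18) = 1608/63.82 = 25.2

25.2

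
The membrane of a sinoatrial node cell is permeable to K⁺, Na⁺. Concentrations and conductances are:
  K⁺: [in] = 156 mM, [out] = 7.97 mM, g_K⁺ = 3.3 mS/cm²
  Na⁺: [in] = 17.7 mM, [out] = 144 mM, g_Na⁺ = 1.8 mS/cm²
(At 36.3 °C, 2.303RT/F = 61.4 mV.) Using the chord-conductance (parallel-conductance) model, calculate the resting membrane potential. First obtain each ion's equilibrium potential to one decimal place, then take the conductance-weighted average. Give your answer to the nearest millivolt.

E_K⁺ = (61.4/1)·log₁₀(7.97/156) = -79.3 mV
E_Na⁺ = (61.4/1)·log₁₀(144/17.7) = 55.9 mV
Vm = (Σ gᵢEᵢ)/(Σ gᵢ) = (3.3·-79.3 + 1.8·55.9) / (3.3 + 1.8)
= -161.07 / 5.1 = -31.58 mV

-32 mV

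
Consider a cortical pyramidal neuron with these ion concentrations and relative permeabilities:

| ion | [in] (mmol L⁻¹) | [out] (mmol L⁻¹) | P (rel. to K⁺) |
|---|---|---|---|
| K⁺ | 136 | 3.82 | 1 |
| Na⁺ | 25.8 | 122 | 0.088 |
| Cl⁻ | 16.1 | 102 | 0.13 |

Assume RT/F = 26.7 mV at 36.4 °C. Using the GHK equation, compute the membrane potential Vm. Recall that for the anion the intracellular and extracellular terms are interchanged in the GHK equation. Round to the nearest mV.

-59 mV

Vm = 26.7 · ln[(Σ P·[cation]ₒ + Σ P·[anion]ᵢ) / (Σ P·[cation]ᵢ + Σ P·[anion]ₒ)]
Numerator = 1×3.82 + 0.088×122 + 0.13×16.1 = 16.65
Denominator = 1×136 + 0.088×25.8 + 0.13×102 = 151.5
Vm = 26.7 · ln(0.10987) = 26.7 × (-2.2084) = -58.97 mV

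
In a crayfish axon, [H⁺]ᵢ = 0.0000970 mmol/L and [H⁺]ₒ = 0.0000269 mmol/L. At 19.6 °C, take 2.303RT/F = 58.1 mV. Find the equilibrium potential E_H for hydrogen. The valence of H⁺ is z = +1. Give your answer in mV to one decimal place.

-32.4 mV

E = (58.1/z) · log₁₀([H⁺]_out/[H⁺]_in) with z = +1.
= (58.1/1) · log₁₀(0.0000269/0.0000970) = 58.10 · log₁₀(0.2773)
= 58.10 · (-0.5570) = -32.36 mV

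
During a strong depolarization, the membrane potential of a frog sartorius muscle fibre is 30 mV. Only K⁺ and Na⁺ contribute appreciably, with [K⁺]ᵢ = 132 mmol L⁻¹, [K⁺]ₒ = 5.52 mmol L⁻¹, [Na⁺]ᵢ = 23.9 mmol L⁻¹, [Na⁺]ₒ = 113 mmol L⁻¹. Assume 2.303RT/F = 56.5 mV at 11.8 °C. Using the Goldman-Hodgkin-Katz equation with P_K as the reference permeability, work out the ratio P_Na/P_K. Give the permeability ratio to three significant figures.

13.9

Let α = P_Na/P_K. GHK: Vm = 56.5·log₁₀[(Kₒ + α·Naₒ)/(Kᵢ + α·Naᵢ)].
10^(Vm/56.5) = 10^(30.0/56.5) = 3.396
So 3.396·(Kᵢ + α·Naᵢ) = Kₒ + α·Naₒ → α = (3.396·132.0 − 5.52) / (113.0 − 3.396·23.9)
α = (448.3 − 5.52) / (113.0 − 81.17) = 442.8/31.83 = 13.91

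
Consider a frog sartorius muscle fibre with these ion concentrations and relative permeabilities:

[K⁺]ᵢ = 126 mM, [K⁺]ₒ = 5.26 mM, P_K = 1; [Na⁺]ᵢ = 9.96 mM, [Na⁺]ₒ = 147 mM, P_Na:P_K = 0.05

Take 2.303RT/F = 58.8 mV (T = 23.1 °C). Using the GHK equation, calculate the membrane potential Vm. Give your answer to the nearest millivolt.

-59 mV

Vm = 58.8 · log₁₀[(Σ P·[cation]ₒ + Σ P·[anion]ᵢ) / (Σ P·[cation]ᵢ + Σ P·[anion]ₒ)]
Numerator = 1×5.26 + 0.05×147 = 12.61
Denominator = 1×126 + 0.05×9.96 = 126.5
Vm = 58.8 · log₁₀(0.099685) = 58.8 × (-1.0014) = -58.88 mV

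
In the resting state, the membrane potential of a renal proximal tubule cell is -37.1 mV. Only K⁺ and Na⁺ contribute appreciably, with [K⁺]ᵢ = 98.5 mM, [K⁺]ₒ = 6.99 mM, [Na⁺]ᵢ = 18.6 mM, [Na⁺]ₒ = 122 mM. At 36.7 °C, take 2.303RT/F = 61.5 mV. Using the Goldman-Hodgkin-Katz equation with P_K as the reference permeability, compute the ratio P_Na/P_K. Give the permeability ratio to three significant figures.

Let α = P_Na/P_K. GHK: Vm = 61.5·log₁₀[(Kₒ + α·Naₒ)/(Kᵢ + α·Naᵢ)].
10^(Vm/61.5) = 10^(-37.1/61.5) = 0.24931
So 0.24931·(Kᵢ + α·Naᵢ) = Kₒ + α·Naₒ → α = (0.24931·98.5 − 6.99) / (122.0 − 0.24931·18.6)
α = (24.56 − 6.99) / (122.0 − 4.637) = 17.57/117.4 = 0.1497

0.150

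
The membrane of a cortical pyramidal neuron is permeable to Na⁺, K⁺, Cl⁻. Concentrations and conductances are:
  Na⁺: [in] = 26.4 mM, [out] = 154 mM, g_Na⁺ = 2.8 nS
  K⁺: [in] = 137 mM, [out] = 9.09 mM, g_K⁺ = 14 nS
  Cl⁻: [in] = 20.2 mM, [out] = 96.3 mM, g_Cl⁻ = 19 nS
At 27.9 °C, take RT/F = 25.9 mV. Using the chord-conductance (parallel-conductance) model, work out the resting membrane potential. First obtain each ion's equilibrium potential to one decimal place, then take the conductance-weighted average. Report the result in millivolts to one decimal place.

E_Na⁺ = (25.9/1)·ln(154/26.4) = 45.7 mV
E_K⁺ = (25.9/1)·ln(9.09/137) = -70.3 mV
E_Cl⁻ = (25.9/-1)·ln(96.3/20.2) = -40.5 mV
Vm = (Σ gᵢEᵢ)/(Σ gᵢ) = (2.8·45.7 + 14·-70.3 + 19·-40.5) / (2.8 + 14 + 19)
= -1625.74 / 35.8 = -45.41 mV

-45.4 mV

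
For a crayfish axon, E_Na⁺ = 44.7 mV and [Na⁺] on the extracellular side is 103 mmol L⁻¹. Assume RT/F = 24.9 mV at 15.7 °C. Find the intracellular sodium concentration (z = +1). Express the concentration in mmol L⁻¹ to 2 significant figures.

17 mmol L⁻¹

Nernst: E = (24.9/1) · ln([out]/[in]), so ln([out]/[in]) = 44.7 × 1 / 24.9 = 1.7952.
[out]/[in] = e^(1.7952) = 6.021.
[in] = 103 / 6.021 = 17.11 mmol L⁻¹.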